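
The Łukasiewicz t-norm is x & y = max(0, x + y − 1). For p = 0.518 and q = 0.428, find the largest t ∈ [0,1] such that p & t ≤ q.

0.910

The residuum of the Łukasiewicz t-norm gives the supremum: min(1, 1 − 0.518 + 0.428).
1 − 0.518 + 0.428 = 0.910, so t = min(1, 0.910) = 0.910.
Check: 0.518 & 0.910 = max(0, 0.428) = 0.428 ≤ 0.428.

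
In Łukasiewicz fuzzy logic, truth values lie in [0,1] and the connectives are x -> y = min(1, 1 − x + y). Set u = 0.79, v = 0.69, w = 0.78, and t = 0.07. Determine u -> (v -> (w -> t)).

w -> t = min(1, 1 − 0.78 + 0.07) = min(1, 0.29) = 0.29
v -> (w -> t) = min(1, 1 − 0.69 + 0.29) = min(1, 0.60) = 0.60
u -> (v -> (w -> t)) = min(1, 1 − 0.79 + 0.60) = min(1, 0.81) = 0.81

0.81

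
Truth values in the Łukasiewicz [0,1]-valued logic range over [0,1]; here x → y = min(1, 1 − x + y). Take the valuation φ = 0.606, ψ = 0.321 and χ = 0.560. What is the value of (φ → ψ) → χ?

φ → ψ = min(1, 1 − 0.606 + 0.321) = min(1, 0.715) = 0.715
(φ → ψ) → χ = min(1, 1 − 0.715 + 0.560) = min(1, 0.845) = 0.845

0.845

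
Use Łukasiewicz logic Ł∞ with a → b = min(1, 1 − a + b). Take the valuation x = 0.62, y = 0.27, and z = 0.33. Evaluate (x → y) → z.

x → y = min(1, 1 − 0.62 + 0.27) = min(1, 0.65) = 0.65
(x → y) → z = min(1, 1 − 0.65 + 0.33) = min(1, 0.68) = 0.68

0.68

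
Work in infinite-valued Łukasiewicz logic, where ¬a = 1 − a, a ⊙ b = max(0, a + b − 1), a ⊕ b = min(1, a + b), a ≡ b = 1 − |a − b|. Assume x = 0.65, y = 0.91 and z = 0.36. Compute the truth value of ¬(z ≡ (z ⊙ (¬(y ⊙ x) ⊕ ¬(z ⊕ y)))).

y ⊙ x = max(0, 0.91 + 0.65 − 1) = max(0, 0.56) = 0.56
¬(y ⊙ x) = 1 − 0.56 = 0.44
z ⊕ y = min(1, 0.36 + 0.91) = min(1, 1.27) = 1.00
¬(z ⊕ y) = 1 − 1.00 = 0.00
¬(y ⊙ x) ⊕ ¬(z ⊕ y) = min(1, 0.44 + 0.00) = min(1, 0.44) = 0.44
z ⊙ (¬(y ⊙ x) ⊕ ¬(z ⊕ y)) = max(0, 0.36 + 0.44 − 1) = max(0, -0.20) = 0.00
z ≡ (z ⊙ (¬(y ⊙ x) ⊕ ¬(z ⊕ y))) = 1 − |0.36 − 0.00| = 1 − 0.36 = 0.64
¬(z ≡ (z ⊙ (¬(y ⊙ x) ⊕ ¬(z ⊕ y)))) = 1 − 0.64 = 0.36

0.36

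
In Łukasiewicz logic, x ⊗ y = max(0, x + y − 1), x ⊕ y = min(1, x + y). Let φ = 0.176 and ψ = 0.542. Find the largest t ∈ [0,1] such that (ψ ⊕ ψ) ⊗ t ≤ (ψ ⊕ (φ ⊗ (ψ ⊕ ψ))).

ψ ⊕ ψ = min(1, 0.542 + 0.542) = min(1, 1.084) = 1.000
So the left factor is ψ ⊕ ψ = 1.000.
φ ⊗ (ψ ⊕ ψ) = max(0, 0.176 + 1.000 − 1) = max(0, 0.176) = 0.176
ψ ⊕ (φ ⊗ (ψ ⊕ ψ)) = min(1, 0.542 + 0.176) = min(1, 0.718) = 0.718
So the right-hand bound is ψ ⊕ (φ ⊗ (ψ ⊕ ψ)) = 0.718.
The residuum of the Łukasiewicz t-norm gives the supremum: min(1, 1 − 1.000 + 0.718).
1 − 1.000 + 0.718 = 0.718, so t = min(1, 0.718) = 0.718.
Check: 1.000 ⊗ 0.718 = max(0, 0.718) = 0.718 ≤ 0.718.

0.718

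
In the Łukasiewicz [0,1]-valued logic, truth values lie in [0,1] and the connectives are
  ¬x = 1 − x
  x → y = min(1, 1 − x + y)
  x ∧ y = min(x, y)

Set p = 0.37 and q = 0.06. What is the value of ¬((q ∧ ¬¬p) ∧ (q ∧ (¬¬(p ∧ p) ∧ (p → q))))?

0.94

¬p = 1 − 0.37 = 0.63
¬¬p = 1 − 0.63 = 0.37
q ∧ ¬¬p = min(0.06, 0.37) = 0.06
p ∧ p = min(0.37, 0.37) = 0.37
¬(p ∧ p) = 1 − 0.37 = 0.63
¬¬(p ∧ p) = 1 − 0.63 = 0.37
p → q = min(1, 1 − 0.37 + 0.06) = min(1, 0.69) = 0.69
¬¬(p ∧ p) ∧ (p → q) = min(0.37, 0.69) = 0.37
q ∧ (¬¬(p ∧ p) ∧ (p → q)) = min(0.06, 0.37) = 0.06
(q ∧ ¬¬p) ∧ (q ∧ (¬¬(p ∧ p) ∧ (p → q))) = min(0.06, 0.06) = 0.06
¬((q ∧ ¬¬p) ∧ (q ∧ (¬¬(p ∧ p) ∧ (p → q)))) = 1 − 0.06 = 0.94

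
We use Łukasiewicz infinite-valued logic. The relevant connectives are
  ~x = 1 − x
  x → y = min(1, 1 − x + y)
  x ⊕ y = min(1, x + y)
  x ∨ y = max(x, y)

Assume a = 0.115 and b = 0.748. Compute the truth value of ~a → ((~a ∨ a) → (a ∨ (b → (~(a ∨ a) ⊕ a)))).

1.000

~a = 1 − 0.115 = 0.885
~a ∨ a = max(0.885, 0.115) = 0.885
a ∨ a = max(0.115, 0.115) = 0.115
~(a ∨ a) = 1 − 0.115 = 0.885
~(a ∨ a) ⊕ a = min(1, 0.885 + 0.115) = min(1, 1.000) = 1.000
b → (~(a ∨ a) ⊕ a) = min(1, 1 − 0.748 + 1.000) = min(1, 1.252) = 1.000
a ∨ (b → (~(a ∨ a) ⊕ a)) = max(0.115, 1.000) = 1.000
(~a ∨ a) → (a ∨ (b → (~(a ∨ a) ⊕ a))) = min(1, 1 − 0.885 + 1.000) = min(1, 1.115) = 1.000
~a → ((~a ∨ a) → (a ∨ (b → (~(a ∨ a) ⊕ a)))) = min(1, 1 − 0.885 + 1.000) = min(1, 1.115) = 1.000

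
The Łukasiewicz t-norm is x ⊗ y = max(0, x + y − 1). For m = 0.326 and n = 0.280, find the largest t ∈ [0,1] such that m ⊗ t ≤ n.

0.954

The residuum of the Łukasiewicz t-norm gives the supremum: min(1, 1 − 0.326 + 0.280).
1 − 0.326 + 0.280 = 0.954, so t = min(1, 0.954) = 0.954.
Check: 0.326 ⊗ 0.954 = max(0, 0.280) = 0.280 ≤ 0.280.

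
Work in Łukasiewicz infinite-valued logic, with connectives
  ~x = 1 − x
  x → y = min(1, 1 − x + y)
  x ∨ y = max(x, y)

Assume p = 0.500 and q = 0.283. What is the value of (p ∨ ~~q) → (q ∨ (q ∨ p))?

1.000

~q = 1 − 0.283 = 0.717
~~q = 1 − 0.717 = 0.283
p ∨ ~~q = max(0.500, 0.283) = 0.500
q ∨ p = max(0.283, 0.500) = 0.500
q ∨ (q ∨ p) = max(0.283, 0.500) = 0.500
(p ∨ ~~q) → (q ∨ (q ∨ p)) = min(1, 1 − 0.500 + 0.500) = min(1, 1.000) = 1.000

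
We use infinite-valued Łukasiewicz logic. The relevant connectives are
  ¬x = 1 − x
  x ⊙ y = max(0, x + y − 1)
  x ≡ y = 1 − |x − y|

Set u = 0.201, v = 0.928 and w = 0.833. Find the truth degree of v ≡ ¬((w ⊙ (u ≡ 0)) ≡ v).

0.368

u ≡ 0 = 1 − |0.201 − 0.000| = 1 − 0.201 = 0.799
w ⊙ (u ≡ 0) = max(0, 0.833 + 0.799 − 1) = max(0, 0.632) = 0.632
(w ⊙ (u ≡ 0)) ≡ v = 1 − |0.632 − 0.928| = 1 − 0.296 = 0.704
¬((w ⊙ (u ≡ 0)) ≡ v) = 1 − 0.704 = 0.296
v ≡ ¬((w ⊙ (u ≡ 0)) ≡ v) = 1 − |0.928 − 0.296| = 1 − 0.632 = 0.368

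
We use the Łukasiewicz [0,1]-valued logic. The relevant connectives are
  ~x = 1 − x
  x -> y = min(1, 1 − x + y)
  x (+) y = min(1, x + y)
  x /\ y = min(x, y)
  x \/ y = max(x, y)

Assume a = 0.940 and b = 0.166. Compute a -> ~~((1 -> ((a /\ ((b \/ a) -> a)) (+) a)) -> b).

b \/ a = max(0.166, 0.940) = 0.940
(b \/ a) -> a = min(1, 1 − 0.940 + 0.940) = min(1, 1.000) = 1.000
a /\ ((b \/ a) -> a) = min(0.940, 1.000) = 0.940
(a /\ ((b \/ a) -> a)) (+) a = min(1, 0.940 + 0.940) = min(1, 1.880) = 1.000
1 -> ((a /\ ((b \/ a) -> a)) (+) a) = min(1, 1 − 1.000 + 1.000) = min(1, 1.000) = 1.000
(1 -> ((a /\ ((b \/ a) -> a)) (+) a)) -> b = min(1, 1 − 1.000 + 0.166) = min(1, 0.166) = 0.166
~((1 -> ((a /\ ((b \/ a) -> a)) (+) a)) -> b) = 1 − 0.166 = 0.834
~~((1 -> ((a /\ ((b \/ a) -> a)) (+) a)) -> b) = 1 − 0.834 = 0.166
a -> ~~((1 -> ((a /\ ((b \/ a) -> a)) (+) a)) -> b) = min(1, 1 − 0.940 + 0.166) = min(1, 0.226) = 0.226

0.226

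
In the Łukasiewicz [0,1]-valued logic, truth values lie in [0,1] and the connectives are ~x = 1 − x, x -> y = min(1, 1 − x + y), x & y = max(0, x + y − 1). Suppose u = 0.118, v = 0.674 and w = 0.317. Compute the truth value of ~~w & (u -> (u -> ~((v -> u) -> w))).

0.317

~w = 1 − 0.317 = 0.683
~~w = 1 − 0.683 = 0.317
v -> u = min(1, 1 − 0.674 + 0.118) = min(1, 0.444) = 0.444
(v -> u) -> w = min(1, 1 − 0.444 + 0.317) = min(1, 0.873) = 0.873
~((v -> u) -> w) = 1 − 0.873 = 0.127
u -> ~((v -> u) -> w) = min(1, 1 − 0.118 + 0.127) = min(1, 1.009) = 1.000
u -> (u -> ~((v -> u) -> w)) = min(1, 1 − 0.118 + 1.000) = min(1, 1.882) = 1.000
~~w & (u -> (u -> ~((v -> u) -> w))) = max(0, 0.317 + 1.000 − 1) = max(0, 0.317) = 0.317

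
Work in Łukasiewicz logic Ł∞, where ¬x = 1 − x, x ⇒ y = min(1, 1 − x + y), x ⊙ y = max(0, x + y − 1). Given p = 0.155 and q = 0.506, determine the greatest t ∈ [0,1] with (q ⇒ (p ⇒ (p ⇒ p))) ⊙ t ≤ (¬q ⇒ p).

p ⇒ p = min(1, 1 − 0.155 + 0.155) = min(1, 1.000) = 1.000
p ⇒ (p ⇒ p) = min(1, 1 − 0.155 + 1.000) = min(1, 1.845) = 1.000
q ⇒ (p ⇒ (p ⇒ p)) = min(1, 1 − 0.506 + 1.000) = min(1, 1.494) = 1.000
So the left factor is q ⇒ (p ⇒ (p ⇒ p)) = 1.000.
¬q = 1 − 0.506 = 0.494
¬q ⇒ p = min(1, 1 − 0.494 + 0.155) = min(1, 0.661) = 0.661
So the right-hand bound is ¬q ⇒ p = 0.661.
The residuum of the Łukasiewicz t-norm gives the supremum: min(1, 1 − 1.000 + 0.661).
1 − 1.000 + 0.661 = 0.661, so t = min(1, 0.661) = 0.661.
Check: 1.000 ⊙ 0.661 = max(0, 0.661) = 0.661 ≤ 0.661.

0.661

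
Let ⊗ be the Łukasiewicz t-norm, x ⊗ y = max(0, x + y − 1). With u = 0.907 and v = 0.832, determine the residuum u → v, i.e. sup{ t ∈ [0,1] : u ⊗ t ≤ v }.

0.925

The residuum of the Łukasiewicz t-norm gives the supremum: min(1, 1 − 0.907 + 0.832).
1 − 0.907 + 0.832 = 0.925, so t = min(1, 0.925) = 0.925.
Check: 0.907 ⊗ 0.925 = max(0, 0.832) = 0.832 ≤ 0.832.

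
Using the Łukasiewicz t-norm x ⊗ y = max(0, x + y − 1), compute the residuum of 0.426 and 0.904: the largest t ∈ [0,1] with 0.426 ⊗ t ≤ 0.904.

The residuum of the Łukasiewicz t-norm gives the supremum: min(1, 1 − 0.426 + 0.904).
1 − 0.426 + 0.904 = 1.478, so t = min(1, 1.478) = 1.000.
Check: 0.426 ⊗ 1.000 = max(0, 0.426) = 0.426 ≤ 0.904.

1.000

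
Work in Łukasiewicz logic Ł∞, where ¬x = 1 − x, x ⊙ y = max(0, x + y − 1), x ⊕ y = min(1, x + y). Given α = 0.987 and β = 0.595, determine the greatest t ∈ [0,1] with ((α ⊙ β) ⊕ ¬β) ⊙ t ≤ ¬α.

0.026

α ⊙ β = max(0, 0.987 + 0.595 − 1) = max(0, 0.582) = 0.582
¬β = 1 − 0.595 = 0.405
(α ⊙ β) ⊕ ¬β = min(1, 0.582 + 0.405) = min(1, 0.987) = 0.987
So the left factor is (α ⊙ β) ⊕ ¬β = 0.987.
¬α = 1 − 0.987 = 0.013
So the right-hand bound is ¬α = 0.013.
The residuum of the Łukasiewicz t-norm gives the supremum: min(1, 1 − 0.987 + 0.013).
1 − 0.987 + 0.013 = 0.026, so t = min(1, 0.026) = 0.026.
Check: 0.987 ⊙ 0.026 = max(0, 0.013) = 0.013 ≤ 0.013.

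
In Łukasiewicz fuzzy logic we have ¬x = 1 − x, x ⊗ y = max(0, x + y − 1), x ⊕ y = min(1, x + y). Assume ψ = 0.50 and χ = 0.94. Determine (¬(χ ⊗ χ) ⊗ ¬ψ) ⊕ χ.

0.94

χ ⊗ χ = max(0, 0.94 + 0.94 − 1) = max(0, 0.88) = 0.88
¬(χ ⊗ χ) = 1 − 0.88 = 0.12
¬ψ = 1 − 0.50 = 0.50
¬(χ ⊗ χ) ⊗ ¬ψ = max(0, 0.12 + 0.50 − 1) = max(0, -0.38) = 0.00
(¬(χ ⊗ χ) ⊗ ¬ψ) ⊕ χ = min(1, 0.00 + 0.94) = min(1, 0.94) = 0.94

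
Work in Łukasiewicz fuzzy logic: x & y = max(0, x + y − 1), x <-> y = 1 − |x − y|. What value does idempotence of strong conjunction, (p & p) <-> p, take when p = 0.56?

0.56

p & p = max(0, 0.56 + 0.56 − 1) = max(0, 0.12) = 0.12
(p & p) <-> p = 1 − |0.12 − 0.56| = 1 − 0.44 = 0.56
(The value 0.56 < 1 shows this instance is not satisfied; fails in Ł∞ since a ⊗ a = max(0, 2a−1) ≠ a in general.)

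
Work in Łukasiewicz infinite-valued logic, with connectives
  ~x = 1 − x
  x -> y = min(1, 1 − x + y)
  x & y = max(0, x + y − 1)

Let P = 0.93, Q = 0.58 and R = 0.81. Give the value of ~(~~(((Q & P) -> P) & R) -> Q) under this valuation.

0.23

Q & P = max(0, 0.58 + 0.93 − 1) = max(0, 0.51) = 0.51
(Q & P) -> P = min(1, 1 − 0.51 + 0.93) = min(1, 1.42) = 1.00
((Q & P) -> P) & R = max(0, 1.00 + 0.81 − 1) = max(0, 0.81) = 0.81
~(((Q & P) -> P) & R) = 1 − 0.81 = 0.19
~~(((Q & P) -> P) & R) = 1 − 0.19 = 0.81
~~(((Q & P) -> P) & R) -> Q = min(1, 1 − 0.81 + 0.58) = min(1, 0.77) = 0.77
~(~~(((Q & P) -> P) & R) -> Q) = 1 − 0.77 = 0.23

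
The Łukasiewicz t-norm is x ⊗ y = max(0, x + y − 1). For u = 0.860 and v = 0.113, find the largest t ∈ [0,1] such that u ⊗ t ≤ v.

0.253

The residuum of the Łukasiewicz t-norm gives the supremum: min(1, 1 − 0.860 + 0.113).
1 − 0.860 + 0.113 = 0.253, so t = min(1, 0.253) = 0.253.
Check: 0.860 ⊗ 0.253 = max(0, 0.113) = 0.113 ≤ 0.113.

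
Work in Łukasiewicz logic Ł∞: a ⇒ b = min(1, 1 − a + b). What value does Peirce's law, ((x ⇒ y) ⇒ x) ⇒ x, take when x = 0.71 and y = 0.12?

x ⇒ y = min(1, 1 − 0.71 + 0.12) = min(1, 0.41) = 0.41
(x ⇒ y) ⇒ x = min(1, 1 − 0.41 + 0.71) = min(1, 1.30) = 1.00
((x ⇒ y) ⇒ x) ⇒ x = min(1, 1 − 1.00 + 0.71) = min(1, 0.71) = 0.71
(The value 0.71 < 1 shows this instance is not satisfied; not a Ł∞-tautology in general.)

0.71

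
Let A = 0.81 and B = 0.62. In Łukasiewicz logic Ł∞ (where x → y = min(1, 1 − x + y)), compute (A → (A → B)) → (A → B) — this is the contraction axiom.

0.81

A → B = min(1, 1 − 0.81 + 0.62) = min(1, 0.81) = 0.81
A → (A → B) = min(1, 1 − 0.81 + 0.81) = min(1, 1.00) = 1.00
(A → (A → B)) → (A → B) = min(1, 1 − 1.00 + 0.81) = min(1, 0.81) = 0.81
(The value 0.81 < 1 shows this instance is not satisfied; fails in Ł∞ (the t-norm is not idempotent).)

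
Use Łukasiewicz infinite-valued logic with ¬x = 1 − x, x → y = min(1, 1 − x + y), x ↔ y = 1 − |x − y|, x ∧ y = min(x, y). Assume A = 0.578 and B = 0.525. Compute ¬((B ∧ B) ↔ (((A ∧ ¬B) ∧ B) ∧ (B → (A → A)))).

0.050

B ∧ B = min(0.525, 0.525) = 0.525
¬B = 1 − 0.525 = 0.475
A ∧ ¬B = min(0.578, 0.475) = 0.475
(A ∧ ¬B) ∧ B = min(0.475, 0.525) = 0.475
A → A = min(1, 1 − 0.578 + 0.578) = min(1, 1.000) = 1.000
B → (A → A) = min(1, 1 − 0.525 + 1.000) = min(1, 1.475) = 1.000
((A ∧ ¬B) ∧ B) ∧ (B → (A → A)) = min(0.475, 1.000) = 0.475
(B ∧ B) ↔ (((A ∧ ¬B) ∧ B) ∧ (B → (A → A))) = 1 − |0.525 − 0.475| = 1 − 0.050 = 0.950
¬((B ∧ B) ↔ (((A ∧ ¬B) ∧ B) ∧ (B → (A → A)))) = 1 − 0.950 = 0.050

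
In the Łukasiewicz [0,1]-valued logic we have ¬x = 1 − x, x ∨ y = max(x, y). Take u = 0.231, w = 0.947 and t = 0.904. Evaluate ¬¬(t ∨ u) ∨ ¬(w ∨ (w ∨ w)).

0.904

t ∨ u = max(0.904, 0.231) = 0.904
¬(t ∨ u) = 1 − 0.904 = 0.096
¬¬(t ∨ u) = 1 − 0.096 = 0.904
w ∨ w = max(0.947, 0.947) = 0.947
w ∨ (w ∨ w) = max(0.947, 0.947) = 0.947
¬(w ∨ (w ∨ w)) = 1 − 0.947 = 0.053
¬¬(t ∨ u) ∨ ¬(w ∨ (w ∨ w)) = max(0.904, 0.053) = 0.904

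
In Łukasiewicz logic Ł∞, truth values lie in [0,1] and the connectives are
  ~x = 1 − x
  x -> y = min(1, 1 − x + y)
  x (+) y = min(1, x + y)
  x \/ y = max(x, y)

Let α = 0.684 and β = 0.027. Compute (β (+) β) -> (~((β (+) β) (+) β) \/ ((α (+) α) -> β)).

β (+) β = min(1, 0.027 + 0.027) = min(1, 0.054) = 0.054
(β (+) β) (+) β = min(1, 0.054 + 0.027) = min(1, 0.081) = 0.081
~((β (+) β) (+) β) = 1 − 0.081 = 0.919
α (+) α = min(1, 0.684 + 0.684) = min(1, 1.368) = 1.000
(α (+) α) -> β = min(1, 1 − 1.000 + 0.027) = min(1, 0.027) = 0.027
~((β (+) β) (+) β) \/ ((α (+) α) -> β) = max(0.919, 0.027) = 0.919
(β (+) β) -> (~((β (+) β) (+) β) \/ ((α (+) α) -> β)) = min(1, 1 − 0.054 + 0.919) = min(1, 1.865) = 1.000

1.000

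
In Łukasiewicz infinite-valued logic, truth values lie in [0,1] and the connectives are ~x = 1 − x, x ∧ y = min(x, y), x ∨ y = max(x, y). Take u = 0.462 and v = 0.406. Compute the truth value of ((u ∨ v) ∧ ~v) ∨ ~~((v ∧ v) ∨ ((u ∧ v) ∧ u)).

0.462

u ∨ v = max(0.462, 0.406) = 0.462
~v = 1 − 0.406 = 0.594
(u ∨ v) ∧ ~v = min(0.462, 0.594) = 0.462
v ∧ v = min(0.406, 0.406) = 0.406
u ∧ v = min(0.462, 0.406) = 0.406
(u ∧ v) ∧ u = min(0.406, 0.462) = 0.406
(v ∧ v) ∨ ((u ∧ v) ∧ u) = max(0.406, 0.406) = 0.406
~((v ∧ v) ∨ ((u ∧ v) ∧ u)) = 1 − 0.406 = 0.594
~~((v ∧ v) ∨ ((u ∧ v) ∧ u)) = 1 − 0.594 = 0.406
((u ∨ v) ∧ ~v) ∨ ~~((v ∧ v) ∨ ((u ∧ v) ∧ u)) = max(0.462, 0.406) = 0.462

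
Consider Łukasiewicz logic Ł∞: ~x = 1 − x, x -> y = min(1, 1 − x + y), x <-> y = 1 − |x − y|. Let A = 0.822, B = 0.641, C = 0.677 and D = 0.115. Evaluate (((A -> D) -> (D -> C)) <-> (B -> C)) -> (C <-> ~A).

A -> D = min(1, 1 − 0.822 + 0.115) = min(1, 0.293) = 0.293
D -> C = min(1, 1 − 0.115 + 0.677) = min(1, 1.562) = 1.000
(A -> D) -> (D -> C) = min(1, 1 − 0.293 + 1.000) = min(1, 1.707) = 1.000
B -> C = min(1, 1 − 0.641 + 0.677) = min(1, 1.036) = 1.000
((A -> D) -> (D -> C)) <-> (B -> C) = 1 − |1.000 − 1.000| = 1 − 0.000 = 1.000
~A = 1 − 0.822 = 0.178
C <-> ~A = 1 − |0.677 − 0.178| = 1 − 0.499 = 0.501
(((A -> D) -> (D -> C)) <-> (B -> C)) -> (C <-> ~A) = min(1, 1 − 1.000 + 0.501) = min(1, 0.501) = 0.501

0.501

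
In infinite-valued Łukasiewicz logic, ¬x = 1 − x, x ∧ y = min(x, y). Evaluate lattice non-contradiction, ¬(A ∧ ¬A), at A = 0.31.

0.69

¬A = 1 − 0.31 = 0.69
A ∧ ¬A = min(0.31, 0.69) = 0.31
¬(A ∧ ¬A) = 1 − 0.31 = 0.69
(The value 0.69 < 1 shows this instance is not satisfied; not a Ł∞-tautology — its value is 1 − min(a, 1−a).)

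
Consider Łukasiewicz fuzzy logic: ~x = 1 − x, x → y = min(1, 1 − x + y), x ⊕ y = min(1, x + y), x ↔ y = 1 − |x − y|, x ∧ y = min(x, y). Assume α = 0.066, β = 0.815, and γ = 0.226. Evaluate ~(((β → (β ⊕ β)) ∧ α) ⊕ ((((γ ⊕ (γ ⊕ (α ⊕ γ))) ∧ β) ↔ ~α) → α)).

0.678

β ⊕ β = min(1, 0.815 + 0.815) = min(1, 1.630) = 1.000
β → (β ⊕ β) = min(1, 1 − 0.815 + 1.000) = min(1, 1.185) = 1.000
(β → (β ⊕ β)) ∧ α = min(1.000, 0.066) = 0.066
α ⊕ γ = min(1, 0.066 + 0.226) = min(1, 0.292) = 0.292
γ ⊕ (α ⊕ γ) = min(1, 0.226 + 0.292) = min(1, 0.518) = 0.518
γ ⊕ (γ ⊕ (α ⊕ γ)) = min(1, 0.226 + 0.518) = min(1, 0.744) = 0.744
(γ ⊕ (γ ⊕ (α ⊕ γ))) ∧ β = min(0.744, 0.815) = 0.744
~α = 1 − 0.066 = 0.934
((γ ⊕ (γ ⊕ (α ⊕ γ))) ∧ β) ↔ ~α = 1 − |0.744 − 0.934| = 1 − 0.190 = 0.810
(((γ ⊕ (γ ⊕ (α ⊕ γ))) ∧ β) ↔ ~α) → α = min(1, 1 − 0.810 + 0.066) = min(1, 0.256) = 0.256
((β → (β ⊕ β)) ∧ α) ⊕ ((((γ ⊕ (γ ⊕ (α ⊕ γ))) ∧ β) ↔ ~α) → α) = min(1, 0.066 + 0.256) = min(1, 0.322) = 0.322
~(((β → (β ⊕ β)) ∧ α) ⊕ ((((γ ⊕ (γ ⊕ (α ⊕ γ))) ∧ β) ↔ ~α) → α)) = 1 − 0.322 = 0.678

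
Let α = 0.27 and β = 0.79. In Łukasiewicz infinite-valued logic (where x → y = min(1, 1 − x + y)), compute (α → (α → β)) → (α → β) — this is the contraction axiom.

α → β = min(1, 1 − 0.27 + 0.79) = min(1, 1.52) = 1.00
α → (α → β) = min(1, 1 − 0.27 + 1.00) = min(1, 1.73) = 1.00
(α → (α → β)) → (α → β) = min(1, 1 − 1.00 + 1.00) = min(1, 1.00) = 1.00

1.00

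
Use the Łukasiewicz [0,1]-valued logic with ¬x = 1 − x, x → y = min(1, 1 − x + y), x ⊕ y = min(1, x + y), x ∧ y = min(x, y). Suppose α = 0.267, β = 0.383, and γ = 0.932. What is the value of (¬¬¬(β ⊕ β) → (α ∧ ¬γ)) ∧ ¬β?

0.617

β ⊕ β = min(1, 0.383 + 0.383) = min(1, 0.766) = 0.766
¬(β ⊕ β) = 1 − 0.766 = 0.234
¬¬(β ⊕ β) = 1 − 0.234 = 0.766
¬¬¬(β ⊕ β) = 1 − 0.766 = 0.234
¬γ = 1 − 0.932 = 0.068
α ∧ ¬γ = min(0.267, 0.068) = 0.068
¬¬¬(β ⊕ β) → (α ∧ ¬γ) = min(1, 1 − 0.234 + 0.068) = min(1, 0.834) = 0.834
¬β = 1 − 0.383 = 0.617
(¬¬¬(β ⊕ β) → (α ∧ ¬γ)) ∧ ¬β = min(0.834, 0.617) = 0.617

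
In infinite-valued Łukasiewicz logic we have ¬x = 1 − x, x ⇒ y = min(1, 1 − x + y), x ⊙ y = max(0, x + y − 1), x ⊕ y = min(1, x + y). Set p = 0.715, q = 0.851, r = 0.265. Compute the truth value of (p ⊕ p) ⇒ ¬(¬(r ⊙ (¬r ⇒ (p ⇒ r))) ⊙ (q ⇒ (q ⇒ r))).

0.517

p ⊕ p = min(1, 0.715 + 0.715) = min(1, 1.430) = 1.000
¬r = 1 − 0.265 = 0.735
p ⇒ r = min(1, 1 − 0.715 + 0.265) = min(1, 0.550) = 0.550
¬r ⇒ (p ⇒ r) = min(1, 1 − 0.735 + 0.550) = min(1, 0.815) = 0.815
r ⊙ (¬r ⇒ (p ⇒ r)) = max(0, 0.265 + 0.815 − 1) = max(0, 0.080) = 0.080
¬(r ⊙ (¬r ⇒ (p ⇒ r))) = 1 − 0.080 = 0.920
q ⇒ r = min(1, 1 − 0.851 + 0.265) = min(1, 0.414) = 0.414
q ⇒ (q ⇒ r) = min(1, 1 − 0.851 + 0.414) = min(1, 0.563) = 0.563
¬(r ⊙ (¬r ⇒ (p ⇒ r))) ⊙ (q ⇒ (q ⇒ r)) = max(0, 0.920 + 0.563 − 1) = max(0, 0.483) = 0.483
¬(¬(r ⊙ (¬r ⇒ (p ⇒ r))) ⊙ (q ⇒ (q ⇒ r))) = 1 − 0.483 = 0.517
(p ⊕ p) ⇒ ¬(¬(r ⊙ (¬r ⇒ (p ⇒ r))) ⊙ (q ⇒ (q ⇒ r))) = min(1, 1 − 1.000 + 0.517) = min(1, 0.517) = 0.517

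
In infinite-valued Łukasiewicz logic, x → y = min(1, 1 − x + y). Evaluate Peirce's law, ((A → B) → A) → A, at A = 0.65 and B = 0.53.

A → B = min(1, 1 − 0.65 + 0.53) = min(1, 0.88) = 0.88
(A → B) → A = min(1, 1 − 0.88 + 0.65) = min(1, 0.77) = 0.77
((A → B) → A) → A = min(1, 1 − 0.77 + 0.65) = min(1, 0.88) = 0.88
(The value 0.88 < 1 shows this instance is not satisfied; not a Ł∞-tautology in general.)

0.88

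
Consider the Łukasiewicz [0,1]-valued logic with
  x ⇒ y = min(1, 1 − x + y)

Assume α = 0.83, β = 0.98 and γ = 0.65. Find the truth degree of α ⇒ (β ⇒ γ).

0.84

β ⇒ γ = min(1, 1 − 0.98 + 0.65) = min(1, 0.67) = 0.67
α ⇒ (β ⇒ γ) = min(1, 1 − 0.83 + 0.67) = min(1, 0.84) = 0.84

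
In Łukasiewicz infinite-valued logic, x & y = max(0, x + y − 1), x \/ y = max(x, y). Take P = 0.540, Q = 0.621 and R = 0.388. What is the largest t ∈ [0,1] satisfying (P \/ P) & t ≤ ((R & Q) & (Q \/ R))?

P \/ P = max(0.540, 0.540) = 0.540
So the left factor is P \/ P = 0.540.
R & Q = max(0, 0.388 + 0.621 − 1) = max(0, 0.009) = 0.009
Q \/ R = max(0.621, 0.388) = 0.621
(R & Q) & (Q \/ R) = max(0, 0.009 + 0.621 − 1) = max(0, -0.370) = 0.000
So the right-hand bound is (R & Q) & (Q \/ R) = 0.000.
The residuum of the Łukasiewicz t-norm gives the supremum: min(1, 1 − 0.540 + 0.000).
1 − 0.540 + 0.000 = 0.460, so t = min(1, 0.460) = 0.460.
Check: 0.540 & 0.460 = max(0, 0.000) = 0.000 ≤ 0.000.

0.460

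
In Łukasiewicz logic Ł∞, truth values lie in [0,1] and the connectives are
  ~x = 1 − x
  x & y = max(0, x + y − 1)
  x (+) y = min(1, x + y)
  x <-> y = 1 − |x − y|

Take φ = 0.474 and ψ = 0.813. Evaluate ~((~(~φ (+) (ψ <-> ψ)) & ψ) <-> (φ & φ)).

0.000

~φ = 1 − 0.474 = 0.526
ψ <-> ψ = 1 − |0.813 − 0.813| = 1 − 0.000 = 1.000
~φ (+) (ψ <-> ψ) = min(1, 0.526 + 1.000) = min(1, 1.526) = 1.000
~(~φ (+) (ψ <-> ψ)) = 1 − 1.000 = 0.000
~(~φ (+) (ψ <-> ψ)) & ψ = max(0, 0.000 + 0.813 − 1) = max(0, -0.187) = 0.000
φ & φ = max(0, 0.474 + 0.474 − 1) = max(0, -0.052) = 0.000
(~(~φ (+) (ψ <-> ψ)) & ψ) <-> (φ & φ) = 1 − |0.000 − 0.000| = 1 − 0.000 = 1.000
~((~(~φ (+) (ψ <-> ψ)) & ψ) <-> (φ & φ)) = 1 − 1.000 = 0.000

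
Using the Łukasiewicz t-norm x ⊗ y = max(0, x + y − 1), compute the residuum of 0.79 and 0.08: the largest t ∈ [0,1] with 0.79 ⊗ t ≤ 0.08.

The residuum of the Łukasiewicz t-norm gives the supremum: min(1, 1 − 0.79 + 0.08).
1 − 0.79 + 0.08 = 0.29, so t = min(1, 0.29) = 0.29.
Check: 0.79 ⊗ 0.29 = max(0, 0.08) = 0.08 ≤ 0.08.

0.29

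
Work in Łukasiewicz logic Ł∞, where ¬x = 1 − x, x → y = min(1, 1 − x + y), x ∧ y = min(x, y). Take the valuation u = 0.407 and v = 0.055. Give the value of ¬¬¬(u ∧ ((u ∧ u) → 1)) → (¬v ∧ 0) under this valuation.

0.407

u ∧ u = min(0.407, 0.407) = 0.407
(u ∧ u) → 1 = min(1, 1 − 0.407 + 1.000) = min(1, 1.593) = 1.000
u ∧ ((u ∧ u) → 1) = min(0.407, 1.000) = 0.407
¬(u ∧ ((u ∧ u) → 1)) = 1 − 0.407 = 0.593
¬¬(u ∧ ((u ∧ u) → 1)) = 1 − 0.593 = 0.407
¬¬¬(u ∧ ((u ∧ u) → 1)) = 1 − 0.407 = 0.593
¬v = 1 − 0.055 = 0.945
¬v ∧ 0 = min(0.945, 0.000) = 0.000
¬¬¬(u ∧ ((u ∧ u) → 1)) → (¬v ∧ 0) = min(1, 1 − 0.593 + 0.000) = min(1, 0.407) = 0.407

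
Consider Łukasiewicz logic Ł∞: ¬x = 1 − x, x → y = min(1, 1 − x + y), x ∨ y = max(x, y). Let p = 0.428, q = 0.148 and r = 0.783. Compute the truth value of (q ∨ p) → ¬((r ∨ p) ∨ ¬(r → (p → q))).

q ∨ p = max(0.148, 0.428) = 0.428
r ∨ p = max(0.783, 0.428) = 0.783
p → q = min(1, 1 − 0.428 + 0.148) = min(1, 0.720) = 0.720
r → (p → q) = min(1, 1 − 0.783 + 0.720) = min(1, 0.937) = 0.937
¬(r → (p → q)) = 1 − 0.937 = 0.063
(r ∨ p) ∨ ¬(r → (p → q)) = max(0.783, 0.063) = 0.783
¬((r ∨ p) ∨ ¬(r → (p → q))) = 1 − 0.783 = 0.217
(q ∨ p) → ¬((r ∨ p) ∨ ¬(r → (p → q))) = min(1, 1 − 0.428 + 0.217) = min(1, 0.789) = 0.789

0.789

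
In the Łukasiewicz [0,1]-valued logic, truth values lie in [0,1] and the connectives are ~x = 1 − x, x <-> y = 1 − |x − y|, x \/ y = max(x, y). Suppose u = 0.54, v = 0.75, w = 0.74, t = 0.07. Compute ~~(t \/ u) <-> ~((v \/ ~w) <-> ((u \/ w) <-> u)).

t \/ u = max(0.07, 0.54) = 0.54
~(t \/ u) = 1 − 0.54 = 0.46
~~(t \/ u) = 1 − 0.46 = 0.54
~w = 1 − 0.74 = 0.26
v \/ ~w = max(0.75, 0.26) = 0.75
u \/ w = max(0.54, 0.74) = 0.74
(u \/ w) <-> u = 1 − |0.74 − 0.54| = 1 − 0.20 = 0.80
(v \/ ~w) <-> ((u \/ w) <-> u) = 1 − |0.75 − 0.80| = 1 − 0.05 = 0.95
~((v \/ ~w) <-> ((u \/ w) <-> u)) = 1 − 0.95 = 0.05
~~(t \/ u) <-> ~((v \/ ~w) <-> ((u \/ w) <-> u)) = 1 − |0.54 − 0.05| = 1 − 0.49 = 0.51

0.51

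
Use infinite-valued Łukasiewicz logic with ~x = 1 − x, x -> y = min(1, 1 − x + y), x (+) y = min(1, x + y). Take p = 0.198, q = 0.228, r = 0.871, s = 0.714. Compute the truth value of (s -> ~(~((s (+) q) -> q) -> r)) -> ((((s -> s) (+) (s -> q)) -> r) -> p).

s (+) q = min(1, 0.714 + 0.228) = min(1, 0.942) = 0.942
(s (+) q) -> q = min(1, 1 − 0.942 + 0.228) = min(1, 0.286) = 0.286
~((s (+) q) -> q) = 1 − 0.286 = 0.714
~((s (+) q) -> q) -> r = min(1, 1 − 0.714 + 0.871) = min(1, 1.157) = 1.000
~(~((s (+) q) -> q) -> r) = 1 − 1.000 = 0.000
s -> ~(~((s (+) q) -> q) -> r) = min(1, 1 − 0.714 + 0.000) = min(1, 0.286) = 0.286
s -> s = min(1, 1 − 0.714 + 0.714) = min(1, 1.000) = 1.000
s -> q = min(1, 1 − 0.714 + 0.228) = min(1, 0.514) = 0.514
(s -> s) (+) (s -> q) = min(1, 1.000 + 0.514) = min(1, 1.514) = 1.000
((s -> s) (+) (s -> q)) -> r = min(1, 1 − 1.000 + 0.871) = min(1, 0.871) = 0.871
(((s -> s) (+) (s -> q)) -> r) -> p = min(1, 1 − 0.871 + 0.198) = min(1, 0.327) = 0.327
(s -> ~(~((s (+) q) -> q) -> r)) -> ((((s -> s) (+) (s -> q)) -> r) -> p) = min(1, 1 − 0.286 + 0.327) = min(1, 1.041) = 1.000

1.000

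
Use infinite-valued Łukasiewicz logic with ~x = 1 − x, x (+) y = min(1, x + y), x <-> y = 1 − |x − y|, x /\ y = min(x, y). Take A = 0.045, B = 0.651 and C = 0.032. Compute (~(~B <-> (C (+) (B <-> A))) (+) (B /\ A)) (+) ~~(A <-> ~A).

0.212

~B = 1 − 0.651 = 0.349
B <-> A = 1 − |0.651 − 0.045| = 1 − 0.606 = 0.394
C (+) (B <-> A) = min(1, 0.032 + 0.394) = min(1, 0.426) = 0.426
~B <-> (C (+) (B <-> A)) = 1 − |0.349 − 0.426| = 1 − 0.077 = 0.923
~(~B <-> (C (+) (B <-> A))) = 1 − 0.923 = 0.077
B /\ A = min(0.651, 0.045) = 0.045
~(~B <-> (C (+) (B <-> A))) (+) (B /\ A) = min(1, 0.077 + 0.045) = min(1, 0.122) = 0.122
~A = 1 − 0.045 = 0.955
A <-> ~A = 1 − |0.045 − 0.955| = 1 − 0.910 = 0.090
~(A <-> ~A) = 1 − 0.090 = 0.910
~~(A <-> ~A) = 1 − 0.910 = 0.090
(~(~B <-> (C (+) (B <-> A))) (+) (B /\ A)) (+) ~~(A <-> ~A) = min(1, 0.122 + 0.090) = min(1, 0.212) = 0.212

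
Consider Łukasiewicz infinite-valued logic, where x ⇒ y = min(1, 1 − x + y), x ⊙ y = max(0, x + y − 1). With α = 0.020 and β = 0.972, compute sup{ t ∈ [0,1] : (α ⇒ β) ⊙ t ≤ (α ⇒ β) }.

α ⇒ β = min(1, 1 − 0.020 + 0.972) = min(1, 1.952) = 1.000
So the left factor is α ⇒ β = 1.000.
So the right-hand bound is α ⇒ β = 1.000.
The residuum of the Łukasiewicz t-norm gives the supremum: min(1, 1 − 1.000 + 1.000).
1 − 1.000 + 1.000 = 1.000, so t = min(1, 1.000) = 1.000.
Check: 1.000 ⊙ 1.000 = max(0, 1.000) = 1.000 ≤ 1.000.

1.000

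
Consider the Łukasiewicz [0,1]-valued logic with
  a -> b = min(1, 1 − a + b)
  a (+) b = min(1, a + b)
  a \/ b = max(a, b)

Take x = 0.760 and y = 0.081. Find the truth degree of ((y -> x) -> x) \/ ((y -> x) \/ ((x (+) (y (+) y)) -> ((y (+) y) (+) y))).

1.000

y -> x = min(1, 1 − 0.081 + 0.760) = min(1, 1.679) = 1.000
(y -> x) -> x = min(1, 1 − 1.000 + 0.760) = min(1, 0.760) = 0.760
y (+) y = min(1, 0.081 + 0.081) = min(1, 0.162) = 0.162
x (+) (y (+) y) = min(1, 0.760 + 0.162) = min(1, 0.922) = 0.922
(y (+) y) (+) y = min(1, 0.162 + 0.081) = min(1, 0.243) = 0.243
(x (+) (y (+) y)) -> ((y (+) y) (+) y) = min(1, 1 − 0.922 + 0.243) = min(1, 0.321) = 0.321
(y -> x) \/ ((x (+) (y (+) y)) -> ((y (+) y) (+) y)) = max(1.000, 0.321) = 1.000
((y -> x) -> x) \/ ((y -> x) \/ ((x (+) (y (+) y)) -> ((y (+) y) (+) y))) = max(0.760, 1.000) = 1.000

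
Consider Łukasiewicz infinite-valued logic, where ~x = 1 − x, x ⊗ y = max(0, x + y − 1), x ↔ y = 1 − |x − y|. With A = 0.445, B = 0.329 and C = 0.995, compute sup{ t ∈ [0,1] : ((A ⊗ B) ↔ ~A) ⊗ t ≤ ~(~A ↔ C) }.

A ⊗ B = max(0, 0.445 + 0.329 − 1) = max(0, -0.226) = 0.000
~A = 1 − 0.445 = 0.555
(A ⊗ B) ↔ ~A = 1 − |0.000 − 0.555| = 1 − 0.555 = 0.445
So the left factor is (A ⊗ B) ↔ ~A = 0.445.
~A ↔ C = 1 − |0.555 − 0.995| = 1 − 0.440 = 0.560
~(~A ↔ C) = 1 − 0.560 = 0.440
So the right-hand bound is ~(~A ↔ C) = 0.440.
The residuum of the Łukasiewicz t-norm gives the supremum: min(1, 1 − 0.445 + 0.440).
1 − 0.445 + 0.440 = 0.995, so t = min(1, 0.995) = 0.995.
Check: 0.445 ⊗ 0.995 = max(0, 0.440) = 0.440 ≤ 0.440.

0.995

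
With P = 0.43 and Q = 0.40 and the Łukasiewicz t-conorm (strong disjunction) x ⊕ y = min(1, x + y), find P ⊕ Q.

P ⊕ Q = min(1, 0.43 + 0.40) = min(1, 0.83) = 0.83
For comparison, the Gödel t-conorm max(x, y) would give 0.43.

0.83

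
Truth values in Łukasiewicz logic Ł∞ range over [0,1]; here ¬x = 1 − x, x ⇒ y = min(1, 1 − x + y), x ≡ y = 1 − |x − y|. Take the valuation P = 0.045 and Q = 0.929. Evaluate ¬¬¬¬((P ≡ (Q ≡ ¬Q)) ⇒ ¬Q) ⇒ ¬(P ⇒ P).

¬Q = 1 − 0.929 = 0.071
Q ≡ ¬Q = 1 − |0.929 − 0.071| = 1 − 0.858 = 0.142
P ≡ (Q ≡ ¬Q) = 1 − |0.045 − 0.142| = 1 − 0.097 = 0.903
(P ≡ (Q ≡ ¬Q)) ⇒ ¬Q = min(1, 1 − 0.903 + 0.071) = min(1, 0.168) = 0.168
¬((P ≡ (Q ≡ ¬Q)) ⇒ ¬Q) = 1 − 0.168 = 0.832
¬¬((P ≡ (Q ≡ ¬Q)) ⇒ ¬Q) = 1 − 0.832 = 0.168
¬¬¬((P ≡ (Q ≡ ¬Q)) ⇒ ¬Q) = 1 − 0.168 = 0.832
¬¬¬¬((P ≡ (Q ≡ ¬Q)) ⇒ ¬Q) = 1 − 0.832 = 0.168
P ⇒ P = min(1, 1 − 0.045 + 0.045) = min(1, 1.000) = 1.000
¬(P ⇒ P) = 1 − 1.000 = 0.000
¬¬¬¬((P ≡ (Q ≡ ¬Q)) ⇒ ¬Q) ⇒ ¬(P ⇒ P) = min(1, 1 − 0.168 + 0.000) = min(1, 0.832) = 0.832

0.832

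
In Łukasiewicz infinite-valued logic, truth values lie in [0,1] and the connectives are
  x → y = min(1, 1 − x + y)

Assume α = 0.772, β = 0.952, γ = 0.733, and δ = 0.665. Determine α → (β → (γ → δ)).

1.000

γ → δ = min(1, 1 − 0.733 + 0.665) = min(1, 0.932) = 0.932
β → (γ → δ) = min(1, 1 − 0.952 + 0.932) = min(1, 0.980) = 0.980
α → (β → (γ → δ)) = min(1, 1 − 0.772 + 0.980) = min(1, 1.208) = 1.000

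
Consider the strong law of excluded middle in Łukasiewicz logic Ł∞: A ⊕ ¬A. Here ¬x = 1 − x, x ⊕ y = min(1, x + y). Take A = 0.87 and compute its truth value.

¬A = 1 − 0.87 = 0.13
A ⊕ ¬A = min(1, 0.87 + 0.13) = min(1, 1.00) = 1.00
(As expected: always 1 in Ł∞ since a ⊕ (1−a) = 1.)

1.00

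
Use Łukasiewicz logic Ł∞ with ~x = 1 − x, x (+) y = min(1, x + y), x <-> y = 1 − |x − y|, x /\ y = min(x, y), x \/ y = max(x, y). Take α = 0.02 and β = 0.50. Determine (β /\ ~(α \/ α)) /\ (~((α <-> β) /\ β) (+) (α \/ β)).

α \/ α = max(0.02, 0.02) = 0.02
~(α \/ α) = 1 − 0.02 = 0.98
β /\ ~(α \/ α) = min(0.50, 0.98) = 0.50
α <-> β = 1 − |0.02 − 0.50| = 1 − 0.48 = 0.52
(α <-> β) /\ β = min(0.52, 0.50) = 0.50
~((α <-> β) /\ β) = 1 − 0.50 = 0.50
α \/ β = max(0.02, 0.50) = 0.50
~((α <-> β) /\ β) (+) (α \/ β) = min(1, 0.50 + 0.50) = min(1, 1.00) = 1.00
(β /\ ~(α \/ α)) /\ (~((α <-> β) /\ β) (+) (α \/ β)) = min(0.50, 1.00) = 0.50

0.50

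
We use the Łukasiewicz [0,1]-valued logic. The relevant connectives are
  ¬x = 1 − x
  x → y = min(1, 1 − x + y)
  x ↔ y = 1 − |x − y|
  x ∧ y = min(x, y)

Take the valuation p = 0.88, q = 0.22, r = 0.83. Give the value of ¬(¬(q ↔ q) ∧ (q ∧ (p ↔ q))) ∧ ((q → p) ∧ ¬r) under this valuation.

0.17

q ↔ q = 1 − |0.22 − 0.22| = 1 − 0.00 = 1.00
¬(q ↔ q) = 1 − 1.00 = 0.00
p ↔ q = 1 − |0.88 − 0.22| = 1 − 0.66 = 0.34
q ∧ (p ↔ q) = min(0.22, 0.34) = 0.22
¬(q ↔ q) ∧ (q ∧ (p ↔ q)) = min(0.00, 0.22) = 0.00
¬(¬(q ↔ q) ∧ (q ∧ (p ↔ q))) = 1 − 0.00 = 1.00
q → p = min(1, 1 − 0.22 + 0.88) = min(1, 1.66) = 1.00
¬r = 1 − 0.83 = 0.17
(q → p) ∧ ¬r = min(1.00, 0.17) = 0.17
¬(¬(q ↔ q) ∧ (q ∧ (p ↔ q))) ∧ ((q → p) ∧ ¬r) = min(1.00, 0.17) = 0.17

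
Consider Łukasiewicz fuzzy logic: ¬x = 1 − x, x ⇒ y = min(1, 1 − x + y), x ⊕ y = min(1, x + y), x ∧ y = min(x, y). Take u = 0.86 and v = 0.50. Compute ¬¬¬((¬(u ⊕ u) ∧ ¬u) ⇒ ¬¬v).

u ⊕ u = min(1, 0.86 + 0.86) = min(1, 1.72) = 1.00
¬(u ⊕ u) = 1 − 1.00 = 0.00
¬u = 1 − 0.86 = 0.14
¬(u ⊕ u) ∧ ¬u = min(0.00, 0.14) = 0.00
¬v = 1 − 0.50 = 0.50
¬¬v = 1 − 0.50 = 0.50
(¬(u ⊕ u) ∧ ¬u) ⇒ ¬¬v = min(1, 1 − 0.00 + 0.50) = min(1, 1.50) = 1.00
¬((¬(u ⊕ u) ∧ ¬u) ⇒ ¬¬v) = 1 − 1.00 = 0.00
¬¬((¬(u ⊕ u) ∧ ¬u) ⇒ ¬¬v) = 1 − 0.00 = 1.00
¬¬¬((¬(u ⊕ u) ∧ ¬u) ⇒ ¬¬v) = 1 − 1.00 = 0.00

0.00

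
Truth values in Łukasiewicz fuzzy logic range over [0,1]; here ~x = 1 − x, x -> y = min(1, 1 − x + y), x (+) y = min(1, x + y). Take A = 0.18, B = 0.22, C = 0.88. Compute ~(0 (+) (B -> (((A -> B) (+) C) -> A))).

0.04

A -> B = min(1, 1 − 0.18 + 0.22) = min(1, 1.04) = 1.00
(A -> B) (+) C = min(1, 1.00 + 0.88) = min(1, 1.88) = 1.00
((A -> B) (+) C) -> A = min(1, 1 − 1.00 + 0.18) = min(1, 0.18) = 0.18
B -> (((A -> B) (+) C) -> A) = min(1, 1 − 0.22 + 0.18) = min(1, 0.96) = 0.96
0 (+) (B -> (((A -> B) (+) C) -> A)) = min(1, 0.00 + 0.96) = min(1, 0.96) = 0.96
~(0 (+) (B -> (((A -> B) (+) C) -> A))) = 1 − 0.96 = 0.04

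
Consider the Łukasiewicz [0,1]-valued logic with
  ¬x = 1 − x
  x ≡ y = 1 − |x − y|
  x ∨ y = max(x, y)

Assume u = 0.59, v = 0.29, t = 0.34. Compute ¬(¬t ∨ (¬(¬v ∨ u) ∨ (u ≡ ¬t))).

¬t = 1 − 0.34 = 0.66
¬v = 1 − 0.29 = 0.71
¬v ∨ u = max(0.71, 0.59) = 0.71
¬(¬v ∨ u) = 1 − 0.71 = 0.29
u ≡ ¬t = 1 − |0.59 − 0.66| = 1 − 0.07 = 0.93
¬(¬v ∨ u) ∨ (u ≡ ¬t) = max(0.29, 0.93) = 0.93
¬t ∨ (¬(¬v ∨ u) ∨ (u ≡ ¬t)) = max(0.66, 0.93) = 0.93
¬(¬t ∨ (¬(¬v ∨ u) ∨ (u ≡ ¬t))) = 1 − 0.93 = 0.07

0.07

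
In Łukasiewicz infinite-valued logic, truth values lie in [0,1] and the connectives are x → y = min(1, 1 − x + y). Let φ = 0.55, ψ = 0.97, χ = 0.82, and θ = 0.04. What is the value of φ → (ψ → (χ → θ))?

0.70

χ → θ = min(1, 1 − 0.82 + 0.04) = min(1, 0.22) = 0.22
ψ → (χ → θ) = min(1, 1 − 0.97 + 0.22) = min(1, 0.25) = 0.25
φ → (ψ → (χ → θ)) = min(1, 1 − 0.55 + 0.25) = min(1, 0.70) = 0.70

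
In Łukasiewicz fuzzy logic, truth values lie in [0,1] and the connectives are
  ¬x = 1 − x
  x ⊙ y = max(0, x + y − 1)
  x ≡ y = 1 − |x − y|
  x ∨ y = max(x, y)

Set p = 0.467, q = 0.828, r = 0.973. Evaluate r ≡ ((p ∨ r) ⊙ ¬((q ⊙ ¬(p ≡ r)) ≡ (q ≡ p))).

p ∨ r = max(0.467, 0.973) = 0.973
p ≡ r = 1 − |0.467 − 0.973| = 1 − 0.506 = 0.494
¬(p ≡ r) = 1 − 0.494 = 0.506
q ⊙ ¬(p ≡ r) = max(0, 0.828 + 0.506 − 1) = max(0, 0.334) = 0.334
q ≡ p = 1 − |0.828 − 0.467| = 1 − 0.361 = 0.639
(q ⊙ ¬(p ≡ r)) ≡ (q ≡ p) = 1 − |0.334 − 0.639| = 1 − 0.305 = 0.695
¬((q ⊙ ¬(p ≡ r)) ≡ (q ≡ p)) = 1 − 0.695 = 0.305
(p ∨ r) ⊙ ¬((q ⊙ ¬(p ≡ r)) ≡ (q ≡ p)) = max(0, 0.973 + 0.305 − 1) = max(0, 0.278) = 0.278
r ≡ ((p ∨ r) ⊙ ¬((q ⊙ ¬(p ≡ r)) ≡ (q ≡ p))) = 1 − |0.973 − 0.278| = 1 − 0.695 = 0.305

0.305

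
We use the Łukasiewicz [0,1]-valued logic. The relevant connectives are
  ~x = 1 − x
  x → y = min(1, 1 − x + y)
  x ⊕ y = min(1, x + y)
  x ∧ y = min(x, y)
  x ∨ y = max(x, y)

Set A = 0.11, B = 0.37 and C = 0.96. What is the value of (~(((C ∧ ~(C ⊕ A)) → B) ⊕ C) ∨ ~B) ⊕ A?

0.74

C ⊕ A = min(1, 0.96 + 0.11) = min(1, 1.07) = 1.00
~(C ⊕ A) = 1 − 1.00 = 0.00
C ∧ ~(C ⊕ A) = min(0.96, 0.00) = 0.00
(C ∧ ~(C ⊕ A)) → B = min(1, 1 − 0.00 + 0.37) = min(1, 1.37) = 1.00
((C ∧ ~(C ⊕ A)) → B) ⊕ C = min(1, 1.00 + 0.96) = min(1, 1.96) = 1.00
~(((C ∧ ~(C ⊕ A)) → B) ⊕ C) = 1 − 1.00 = 0.00
~B = 1 − 0.37 = 0.63
~(((C ∧ ~(C ⊕ A)) → B) ⊕ C) ∨ ~B = max(0.00, 0.63) = 0.63
(~(((C ∧ ~(C ⊕ A)) → B) ⊕ C) ∨ ~B) ⊕ A = min(1, 0.63 + 0.11) = min(1, 0.74) = 0.74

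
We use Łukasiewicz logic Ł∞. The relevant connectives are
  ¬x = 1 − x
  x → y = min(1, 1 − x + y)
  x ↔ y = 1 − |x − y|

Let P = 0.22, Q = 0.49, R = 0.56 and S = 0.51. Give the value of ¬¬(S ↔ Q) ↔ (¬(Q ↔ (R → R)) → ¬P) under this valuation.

0.98

S ↔ Q = 1 − |0.51 − 0.49| = 1 − 0.02 = 0.98
¬(S ↔ Q) = 1 − 0.98 = 0.02
¬¬(S ↔ Q) = 1 − 0.02 = 0.98
R → R = min(1, 1 − 0.56 + 0.56) = min(1, 1.00) = 1.00
Q ↔ (R → R) = 1 − |0.49 − 1.00| = 1 − 0.51 = 0.49
¬(Q ↔ (R → R)) = 1 − 0.49 = 0.51
¬P = 1 − 0.22 = 0.78
¬(Q ↔ (R → R)) → ¬P = min(1, 1 − 0.51 + 0.78) = min(1, 1.27) = 1.00
¬¬(S ↔ Q) ↔ (¬(Q ↔ (R → R)) → ¬P) = 1 − |0.98 − 1.00| = 1 − 0.02 = 0.98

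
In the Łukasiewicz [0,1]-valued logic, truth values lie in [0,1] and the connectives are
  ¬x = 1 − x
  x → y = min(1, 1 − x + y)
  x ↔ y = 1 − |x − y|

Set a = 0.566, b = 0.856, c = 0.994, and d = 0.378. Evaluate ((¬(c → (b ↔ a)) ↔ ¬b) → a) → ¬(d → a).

0.294

b ↔ a = 1 − |0.856 − 0.566| = 1 − 0.290 = 0.710
c → (b ↔ a) = min(1, 1 − 0.994 + 0.710) = min(1, 0.716) = 0.716
¬(c → (b ↔ a)) = 1 − 0.716 = 0.284
¬b = 1 − 0.856 = 0.144
¬(c → (b ↔ a)) ↔ ¬b = 1 − |0.284 − 0.144| = 1 − 0.140 = 0.860
(¬(c → (b ↔ a)) ↔ ¬b) → a = min(1, 1 − 0.860 + 0.566) = min(1, 0.706) = 0.706
d → a = min(1, 1 − 0.378 + 0.566) = min(1, 1.188) = 1.000
¬(d → a) = 1 − 1.000 = 0.000
((¬(c → (b ↔ a)) ↔ ¬b) → a) → ¬(d → a) = min(1, 1 − 0.706 + 0.000) = min(1, 0.294) = 0.294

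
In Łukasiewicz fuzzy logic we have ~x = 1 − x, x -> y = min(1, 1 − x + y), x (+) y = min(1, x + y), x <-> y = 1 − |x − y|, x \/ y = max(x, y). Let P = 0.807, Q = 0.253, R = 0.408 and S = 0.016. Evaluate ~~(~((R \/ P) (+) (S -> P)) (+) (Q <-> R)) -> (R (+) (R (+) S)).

R \/ P = max(0.408, 0.807) = 0.807
S -> P = min(1, 1 − 0.016 + 0.807) = min(1, 1.791) = 1.000
(R \/ P) (+) (S -> P) = min(1, 0.807 + 1.000) = min(1, 1.807) = 1.000
~((R \/ P) (+) (S -> P)) = 1 − 1.000 = 0.000
Q <-> R = 1 − |0.253 − 0.408| = 1 − 0.155 = 0.845
~((R \/ P) (+) (S -> P)) (+) (Q <-> R) = min(1, 0.000 + 0.845) = min(1, 0.845) = 0.845
~(~((R \/ P) (+) (S -> P)) (+) (Q <-> R)) = 1 − 0.845 = 0.155
~~(~((R \/ P) (+) (S -> P)) (+) (Q <-> R)) = 1 − 0.155 = 0.845
R (+) S = min(1, 0.408 + 0.016) = min(1, 0.424) = 0.424
R (+) (R (+) S) = min(1, 0.408 + 0.424) = min(1, 0.832) = 0.832
~~(~((R \/ P) (+) (S -> P)) (+) (Q <-> R)) -> (R (+) (R (+) S)) = min(1, 1 − 0.845 + 0.832) = min(1, 0.987) = 0.987

0.987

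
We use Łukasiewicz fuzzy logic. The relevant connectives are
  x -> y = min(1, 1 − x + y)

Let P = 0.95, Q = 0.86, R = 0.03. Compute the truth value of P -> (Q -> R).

0.22

Q -> R = min(1, 1 − 0.86 + 0.03) = min(1, 0.17) = 0.17
P -> (Q -> R) = min(1, 1 − 0.95 + 0.17) = min(1, 0.22) = 0.22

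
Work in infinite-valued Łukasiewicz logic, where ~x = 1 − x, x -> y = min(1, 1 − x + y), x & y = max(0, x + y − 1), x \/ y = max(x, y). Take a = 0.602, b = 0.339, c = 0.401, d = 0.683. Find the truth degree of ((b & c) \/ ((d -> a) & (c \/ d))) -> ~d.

b & c = max(0, 0.339 + 0.401 − 1) = max(0, -0.260) = 0.000
d -> a = min(1, 1 − 0.683 + 0.602) = min(1, 0.919) = 0.919
c \/ d = max(0.401, 0.683) = 0.683
(d -> a) & (c \/ d) = max(0, 0.919 + 0.683 − 1) = max(0, 0.602) = 0.602
(b & c) \/ ((d -> a) & (c \/ d)) = max(0.000, 0.602) = 0.602
~d = 1 − 0.683 = 0.317
((b & c) \/ ((d -> a) & (c \/ d))) -> ~d = min(1, 1 − 0.602 + 0.317) = min(1, 0.715) = 0.715

0.715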